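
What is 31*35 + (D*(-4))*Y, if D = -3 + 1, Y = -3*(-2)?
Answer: 1133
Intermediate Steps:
Y = 6
D = -2
31*35 + (D*(-4))*Y = 31*35 - 2*(-4)*6 = 1085 + 8*6 = 1085 + 48 = 1133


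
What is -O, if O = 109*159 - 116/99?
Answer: -1715653/99 ≈ -17330.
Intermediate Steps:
O = 1715653/99 (O = 17331 - 116*1/99 = 17331 - 116/99 = 1715653/99 ≈ 17330.)
-O = -1*1715653/99 = -1715653/99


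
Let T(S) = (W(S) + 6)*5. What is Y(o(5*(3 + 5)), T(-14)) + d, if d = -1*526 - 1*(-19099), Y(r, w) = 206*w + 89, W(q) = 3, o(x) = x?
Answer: 27932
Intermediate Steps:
T(S) = 45 (T(S) = (3 + 6)*5 = 9*5 = 45)
Y(r, w) = 89 + 206*w
d = 18573 (d = -526 + 19099 = 18573)
Y(o(5*(3 + 5)), T(-14)) + d = (89 + 206*45) + 18573 = (89 + 9270) + 18573 = 9359 + 18573 = 27932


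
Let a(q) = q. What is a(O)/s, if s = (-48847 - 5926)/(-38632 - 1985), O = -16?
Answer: -649872/54773 ≈ -11.865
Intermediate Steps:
s = 54773/40617 (s = -54773/(-40617) = -54773*(-1/40617) = 54773/40617 ≈ 1.3485)
a(O)/s = -16/54773/40617 = -16*40617/54773 = -649872/54773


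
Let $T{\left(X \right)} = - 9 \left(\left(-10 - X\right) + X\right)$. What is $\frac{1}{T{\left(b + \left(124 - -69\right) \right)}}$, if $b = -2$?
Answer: $\frac{1}{90} \approx 0.011111$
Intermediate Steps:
$T{\left(X \right)} = 90$ ($T{\left(X \right)} = \left(-9\right) \left(-10\right) = 90$)
$\frac{1}{T{\left(b + \left(124 - -69\right) \right)}} = \frac{1}{90}$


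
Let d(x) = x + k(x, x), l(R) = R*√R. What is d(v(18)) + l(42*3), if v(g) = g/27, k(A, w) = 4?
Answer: 14/3 + 378*√14 ≈ 1419.0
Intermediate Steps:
l(R) = R^(3/2)
v(g) = g/27 (v(g) = g*(1/27) = g/27)
d(x) = 4 + x (d(x) = x + 4 = 4 + x)
d(v(18)) + l(42*3) = (4 + (1/27)*18) + (42*3)^(3/2) = (4 + ⅔) + 126^(3/2) = 14/3 + 378*√14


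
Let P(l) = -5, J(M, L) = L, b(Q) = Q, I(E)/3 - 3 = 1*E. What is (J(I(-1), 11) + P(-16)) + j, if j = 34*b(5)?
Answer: 176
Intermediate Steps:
I(E) = 9 + 3*E (I(E) = 9 + 3*(1*E) = 9 + 3*E)
j = 170 (j = 34*5 = 170)
(J(I(-1), 11) + P(-16)) + j = (11 - 5) + 170 = 6 + 170 = 176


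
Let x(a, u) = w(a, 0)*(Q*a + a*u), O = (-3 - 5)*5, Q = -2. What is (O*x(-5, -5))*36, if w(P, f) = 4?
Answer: -201600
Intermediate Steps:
O = -40 (O = -8*5 = -40)
x(a, u) = -8*a + 4*a*u (x(a, u) = 4*(-2*a + a*u) = -8*a + 4*a*u)
(O*x(-5, -5))*36 = -160*(-5)*(-2 - 5)*36 = -160*(-5)*(-7)*36 = -40*140*36 = -5600*36 = -201600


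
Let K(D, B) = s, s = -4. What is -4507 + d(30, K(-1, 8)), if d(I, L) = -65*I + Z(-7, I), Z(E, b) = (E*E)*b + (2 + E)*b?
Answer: -5137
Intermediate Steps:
K(D, B) = -4
Z(E, b) = b*E² + b*(2 + E) (Z(E, b) = E²*b + b*(2 + E) = b*E² + b*(2 + E))
d(I, L) = -21*I (d(I, L) = -65*I + I*(2 - 7 + (-7)²) = -65*I + I*(2 - 7 + 49) = -65*I + I*44 = -65*I + 44*I = -21*I)
-4507 + d(30, K(-1, 8)) = -4507 - 21*30 = -4507 - 630 = -5137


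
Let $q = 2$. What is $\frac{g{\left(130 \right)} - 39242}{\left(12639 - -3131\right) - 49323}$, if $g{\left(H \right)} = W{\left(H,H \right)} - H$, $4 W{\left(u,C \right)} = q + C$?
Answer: $\frac{39339}{33553} \approx 1.1724$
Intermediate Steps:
$W{\left(u,C \right)} = \frac{1}{2} + \frac{C}{4}$ ($W{\left(u,C \right)} = \frac{2 + C}{4} = \frac{1}{2} + \frac{C}{4}$)
$g{\left(H \right)} = \frac{1}{2} - \frac{3 H}{4}$ ($g{\left(H \right)} = \left(\frac{1}{2} + \frac{H}{4}\right) - H = \frac{1}{2} - \frac{3 H}{4}$)
$\frac{g{\left(130 \right)} - 39242}{\left(12639 - -3131\right) - 49323} = \frac{\left(\frac{1}{2} - \frac{195}{2}\right) - 39242}{\left(12639 - -3131\right) - 49323} = \frac{\left(\frac{1}{2} - \frac{195}{2}\right) - 39242}{\left(12639 + 3131\right) - 49323} = \frac{-97 - 39242}{15770 - 49323} = - \frac{39339}{-33553} = \left(-39339\right) \left(- \frac{1}{33553}\right) = \frac{39339}{33553}$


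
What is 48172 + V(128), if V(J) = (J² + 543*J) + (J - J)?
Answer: 134060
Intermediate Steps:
V(J) = J² + 543*J (V(J) = (J² + 543*J) + 0 = J² + 543*J)
48172 + V(128) = 48172 + 128*(543 + 128) = 48172 + 128*671 = 48172 + 85888 = 134060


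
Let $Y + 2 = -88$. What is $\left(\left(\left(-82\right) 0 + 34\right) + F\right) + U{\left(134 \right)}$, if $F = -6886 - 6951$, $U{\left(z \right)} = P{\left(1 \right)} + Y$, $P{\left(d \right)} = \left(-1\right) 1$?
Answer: $-13894$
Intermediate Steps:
$Y = -90$ ($Y = -2 - 88 = -90$)
$P{\left(d \right)} = -1$
$U{\left(z \right)} = -91$ ($U{\left(z \right)} = -1 - 90 = -91$)
$F = -13837$
$\left(\left(\left(-82\right) 0 + 34\right) + F\right) + U{\left(134 \right)} = \left(\left(\left(-82\right) 0 + 34\right) - 13837\right) - 91 = \left(\left(0 + 34\right) - 13837\right) - 91 = \left(34 - 13837\right) - 91 = -13803 - 91 = -13894$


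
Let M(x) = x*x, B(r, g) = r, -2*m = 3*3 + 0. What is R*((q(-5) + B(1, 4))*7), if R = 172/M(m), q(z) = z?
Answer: -19264/81 ≈ -237.83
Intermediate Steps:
m = -9/2 (m = -(3*3 + 0)/2 = -(9 + 0)/2 = -½*9 = -9/2 ≈ -4.5000)
M(x) = x²
R = 688/81 (R = 172/((-9/2)²) = 172/(81/4) = 172*(4/81) = 688/81 ≈ 8.4938)
R*((q(-5) + B(1, 4))*7) = 688*((-5 + 1)*7)/81 = 688*(-4*7)/81 = (688/81)*(-28) = -19264/81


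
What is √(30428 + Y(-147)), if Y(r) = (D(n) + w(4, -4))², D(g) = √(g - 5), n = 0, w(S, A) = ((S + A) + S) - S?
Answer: √30423 ≈ 174.42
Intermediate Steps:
w(S, A) = A + S (w(S, A) = ((A + S) + S) - S = (A + 2*S) - S = A + S)
D(g) = √(-5 + g)
Y(r) = -5 (Y(r) = (√(-5 + 0) + (-4 + 4))² = (√(-5) + 0)² = (I*√5 + 0)² = (I*√5)² = -5)
√(30428 + Y(-147)) = √(30428 - 5) = √30423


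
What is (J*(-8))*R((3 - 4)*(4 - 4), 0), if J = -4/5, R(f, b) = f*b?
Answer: 0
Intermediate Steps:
R(f, b) = b*f
J = -4/5 (J = -4*1/5 = -4/5 ≈ -0.80000)
(J*(-8))*R((3 - 4)*(4 - 4), 0) = (-4/5*(-8))*(0*((3 - 4)*(4 - 4))) = 32*(0*(-1*0))/5 = 32*(0*0)/5 = (32/5)*0 = 0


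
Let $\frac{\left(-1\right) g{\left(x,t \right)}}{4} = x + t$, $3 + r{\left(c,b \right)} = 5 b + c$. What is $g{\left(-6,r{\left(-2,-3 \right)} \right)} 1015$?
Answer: $105560$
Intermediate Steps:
$r{\left(c,b \right)} = -3 + c + 5 b$ ($r{\left(c,b \right)} = -3 + \left(5 b + c\right) = -3 + \left(c + 5 b\right) = -3 + c + 5 b$)
$g{\left(x,t \right)} = - 4 t - 4 x$ ($g{\left(x,t \right)} = - 4 \left(x + t\right) = - 4 \left(t + x\right) = - 4 t - 4 x$)
$g{\left(-6,r{\left(-2,-3 \right)} \right)} 1015 = \left(- 4 \left(-3 - 2 + 5 \left(-3\right)\right) - -24\right) 1015 = \left(- 4 \left(-3 - 2 - 15\right) + 24\right) 1015 = \left(\left(-4\right) \left(-20\right) + 24\right) 1015 = \left(80 + 24\right) 1015 = 104 \cdot 1015 = 105560$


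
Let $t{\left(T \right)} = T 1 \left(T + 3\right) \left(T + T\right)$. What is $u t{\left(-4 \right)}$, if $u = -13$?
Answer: $416$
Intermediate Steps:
$t{\left(T \right)} = 2 T^{2} \left(3 + T\right)$ ($t{\left(T \right)} = T \left(3 + T\right) 2 T = T 2 T \left(3 + T\right) = 2 T^{2} \left(3 + T\right)$)
$u t{\left(-4 \right)} = - 13 \cdot 2 \left(-4\right)^{2} \left(3 - 4\right) = - 13 \cdot 2 \cdot 16 \left(-1\right) = \left(-13\right) \left(-32\right) = 416$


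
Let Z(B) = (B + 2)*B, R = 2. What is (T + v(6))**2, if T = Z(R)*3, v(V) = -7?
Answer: 289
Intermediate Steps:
Z(B) = B*(2 + B) (Z(B) = (2 + B)*B = B*(2 + B))
T = 24 (T = (2*(2 + 2))*3 = (2*4)*3 = 8*3 = 24)
(T + v(6))**2 = (24 - 7)**2 = 17**2 = 289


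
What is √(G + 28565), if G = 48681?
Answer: √77246 ≈ 277.93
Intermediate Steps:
√(G + 28565) = √(48681 + 28565) = √77246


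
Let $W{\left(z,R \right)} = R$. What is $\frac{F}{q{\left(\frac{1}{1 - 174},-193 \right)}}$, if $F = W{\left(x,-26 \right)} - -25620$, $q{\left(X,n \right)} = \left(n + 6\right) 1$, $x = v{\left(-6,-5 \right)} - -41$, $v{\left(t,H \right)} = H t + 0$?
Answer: $- \frac{25594}{187} \approx -136.87$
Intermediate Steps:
$v{\left(t,H \right)} = H t$
$x = 71$ ($x = \left(-5\right) \left(-6\right) - -41 = 30 + 41 = 71$)
$q{\left(X,n \right)} = 6 + n$ ($q{\left(X,n \right)} = \left(6 + n\right) 1 = 6 + n$)
$F = 25594$ ($F = -26 - -25620 = -26 + 25620 = 25594$)
$\frac{F}{q{\left(\frac{1}{1 - 174},-193 \right)}} = \frac{25594}{6 - 193} = \frac{25594}{-187} = 25594 \left(- \frac{1}{187}\right) = - \frac{25594}{187}$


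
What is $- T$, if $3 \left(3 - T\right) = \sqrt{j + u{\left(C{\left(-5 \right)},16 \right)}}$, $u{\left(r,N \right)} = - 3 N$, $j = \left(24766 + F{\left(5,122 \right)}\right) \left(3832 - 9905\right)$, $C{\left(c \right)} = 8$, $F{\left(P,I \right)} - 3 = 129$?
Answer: $-3 + \frac{i \sqrt{151205602}}{3} \approx -3.0 + 4098.9 i$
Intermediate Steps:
$F{\left(P,I \right)} = 132$ ($F{\left(P,I \right)} = 3 + 129 = 132$)
$j = -151205554$ ($j = \left(24766 + 132\right) \left(3832 - 9905\right) = 24898 \left(-6073\right) = -151205554$)
$T = 3 - \frac{i \sqrt{151205602}}{3}$ ($T = 3 - \frac{\sqrt{-151205554 - 48}}{3} = 3 - \frac{\sqrt{-151205602}}{3} = 3 - \frac{i \sqrt{151205602}}{3} \approx 3.0 - 4098.9 i$)
$- T = - (3 - \frac{i \sqrt{151205602}}{3}) = -3 + \frac{i \sqrt{151205602}}{3}$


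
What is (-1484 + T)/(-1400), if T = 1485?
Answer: -1/1400 ≈ -0.00071429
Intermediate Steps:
(-1484 + T)/(-1400) = (-1484 + 1485)/(-1400) = 1*(-1/1400) = -1/1400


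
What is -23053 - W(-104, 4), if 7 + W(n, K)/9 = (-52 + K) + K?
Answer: -22594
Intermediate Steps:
W(n, K) = -531 + 18*K (W(n, K) = -63 + 9*((-52 + K) + K) = -63 + 9*(-52 + 2*K) = -63 + (-468 + 18*K) = -531 + 18*K)
-23053 - W(-104, 4) = -23053 - (-531 + 18*4) = -23053 - (-531 + 72) = -23053 - 1*(-459) = -23053 + 459 = -22594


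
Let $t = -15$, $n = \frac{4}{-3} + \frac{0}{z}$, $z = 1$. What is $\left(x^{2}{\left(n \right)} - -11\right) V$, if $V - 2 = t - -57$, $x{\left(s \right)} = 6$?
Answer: $2068$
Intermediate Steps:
$n = - \frac{4}{3}$ ($n = \frac{4}{-3} + \frac{0}{1} = 4 \left(- \frac{1}{3}\right) + 0 \cdot 1 = - \frac{4}{3} + 0 = - \frac{4}{3} \approx -1.3333$)
$V = 44$ ($V = 2 - -42 = 2 + \left(-15 + 57\right) = 2 + 42 = 44$)
$\left(x^{2}{\left(n \right)} - -11\right) V = \left(6^{2} - -11\right) 44 = \left(36 + 11\right) 44 = 47 \cdot 44 = 2068$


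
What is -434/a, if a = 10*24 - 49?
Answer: -434/191 ≈ -2.2723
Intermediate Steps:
a = 191 (a = 240 - 49 = 191)
-434/a = -434/191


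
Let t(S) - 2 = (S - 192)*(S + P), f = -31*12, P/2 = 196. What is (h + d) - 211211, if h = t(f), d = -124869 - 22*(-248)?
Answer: -341902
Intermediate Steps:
P = 392 (P = 2*196 = 392)
d = -119413 (d = -124869 - 1*(-5456) = -124869 + 5456 = -119413)
f = -372
t(S) = 2 + (-192 + S)*(392 + S) (t(S) = 2 + (S - 192)*(S + 392) = 2 + (-192 + S)*(392 + S))
h = -11278 (h = -75262 + (-372)**2 + 200*(-372) = -75262 + 138384 - 74400 = -11278)
(h + d) - 211211 = (-11278 - 119413) - 211211 = -130691 - 211211 = -341902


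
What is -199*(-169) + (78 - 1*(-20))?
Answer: 33729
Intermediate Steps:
-199*(-169) + (78 - 1*(-20)) = 33631 + (78 + 20) = 33631 + 98 = 33729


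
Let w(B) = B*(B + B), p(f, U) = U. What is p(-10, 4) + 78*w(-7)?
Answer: 7648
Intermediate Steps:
w(B) = 2*B**2 (w(B) = B*(2*B) = 2*B**2)
p(-10, 4) + 78*w(-7) = 4 + 78*(2*(-7)**2) = 4 + 78*(2*49) = 4 + 78*98 = 4 + 7644 = 7648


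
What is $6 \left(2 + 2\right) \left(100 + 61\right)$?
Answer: $3864$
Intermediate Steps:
$6 \left(2 + 2\right) \left(100 + 61\right) = 6 \cdot 4 \cdot 161 = 24 \cdot 161 = 3864$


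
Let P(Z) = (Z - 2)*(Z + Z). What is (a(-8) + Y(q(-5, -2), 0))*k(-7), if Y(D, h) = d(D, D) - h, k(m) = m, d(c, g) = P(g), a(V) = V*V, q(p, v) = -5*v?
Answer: -1568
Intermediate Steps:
P(Z) = 2*Z*(-2 + Z) (P(Z) = (-2 + Z)*(2*Z) = 2*Z*(-2 + Z))
a(V) = V²
d(c, g) = 2*g*(-2 + g)
Y(D, h) = -h + 2*D*(-2 + D) (Y(D, h) = 2*D*(-2 + D) - h = -h + 2*D*(-2 + D))
(a(-8) + Y(q(-5, -2), 0))*k(-7) = ((-8)² + (-1*0 + 2*(-5*(-2))*(-2 - 5*(-2))))*(-7) = (64 + (0 + 2*10*(-2 + 10)))*(-7) = (64 + (0 + 2*10*8))*(-7) = (64 + (0 + 160))*(-7) = (64 + 160)*(-7) = 224*(-7) = -1568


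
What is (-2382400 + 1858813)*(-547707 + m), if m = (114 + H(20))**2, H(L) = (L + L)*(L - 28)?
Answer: 264553327077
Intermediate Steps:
H(L) = 2*L*(-28 + L) (H(L) = (2*L)*(-28 + L) = 2*L*(-28 + L))
m = 42436 (m = (114 + 2*20*(-28 + 20))**2 = (114 + 2*20*(-8))**2 = (114 - 320)**2 = (-206)**2 = 42436)
(-2382400 + 1858813)*(-547707 + m) = (-2382400 + 1858813)*(-547707 + 42436) = -523587*(-505271) = 264553327077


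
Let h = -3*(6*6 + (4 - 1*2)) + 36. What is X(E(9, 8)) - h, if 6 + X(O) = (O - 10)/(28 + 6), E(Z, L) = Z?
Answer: 2447/34 ≈ 71.971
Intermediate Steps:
h = -78 (h = -3*(36 + (4 - 2)) + 36 = -3*(36 + 2) + 36 = -3*38 + 36 = -114 + 36 = -78)
X(O) = -107/17 + O/34 (X(O) = -6 + (O - 10)/(28 + 6) = -6 + (-10 + O)/34 = -6 + (-10 + O)*(1/34) = -6 + (-5/17 + O/34) = -107/17 + O/34)
X(E(9, 8)) - h = (-107/17 + (1/34)*9) - 1*(-78) = (-107/17 + 9/34) + 78 = -205/34 + 78 = 2447/34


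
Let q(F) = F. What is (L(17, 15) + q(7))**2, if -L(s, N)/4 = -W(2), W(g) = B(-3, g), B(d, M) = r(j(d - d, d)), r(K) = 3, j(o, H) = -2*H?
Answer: 361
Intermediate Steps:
B(d, M) = 3
W(g) = 3
L(s, N) = 12 (L(s, N) = -(-4)*3 = -4*(-3) = 12)
(L(17, 15) + q(7))**2 = (12 + 7)**2 = 19**2 = 361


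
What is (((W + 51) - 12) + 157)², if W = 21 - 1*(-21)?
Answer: 56644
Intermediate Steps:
W = 42 (W = 21 + 21 = 42)
(((W + 51) - 12) + 157)² = (((42 + 51) - 12) + 157)² = ((93 - 12) + 157)² = (81 + 157)² = 238² = 56644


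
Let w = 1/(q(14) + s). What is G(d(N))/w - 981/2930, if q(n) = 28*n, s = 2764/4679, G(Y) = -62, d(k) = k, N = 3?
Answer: -333701657219/13709470 ≈ -24341.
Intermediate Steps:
s = 2764/4679 (s = 2764*(1/4679) = 2764/4679 ≈ 0.59072)
w = 4679/1836932 (w = 1/(28*14 + 2764/4679) = 1/(392 + 2764/4679) = 1/(1836932/4679) = 4679/1836932 ≈ 0.0025472)
G(d(N))/w - 981/2930 = -62/4679/1836932 - 981/2930 = -62*1836932/4679 - 981*1/2930 = -113889784/4679 - 981/2930 = -333701657219/13709470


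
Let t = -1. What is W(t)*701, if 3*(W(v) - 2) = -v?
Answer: 4907/3 ≈ 1635.7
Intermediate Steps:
W(v) = 2 - v/3 (W(v) = 2 + (-v)/3 = 2 - v/3)
W(t)*701 = (2 - ⅓*(-1))*701 = (2 + ⅓)*701 = (7/3)*701 = 4907/3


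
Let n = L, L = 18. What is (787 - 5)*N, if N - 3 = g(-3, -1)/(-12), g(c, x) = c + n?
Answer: 2737/2 ≈ 1368.5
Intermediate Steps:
n = 18
g(c, x) = 18 + c (g(c, x) = c + 18 = 18 + c)
N = 7/4 (N = 3 + (18 - 3)/(-12) = 3 + 15*(-1/12) = 3 - 5/4 = 7/4 ≈ 1.7500)
(787 - 5)*N = (787 - 5)*(7/4) = 782*(7/4) = 2737/2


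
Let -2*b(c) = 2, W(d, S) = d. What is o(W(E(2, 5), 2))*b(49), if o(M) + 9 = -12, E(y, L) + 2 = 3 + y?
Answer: 21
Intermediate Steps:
E(y, L) = 1 + y (E(y, L) = -2 + (3 + y) = 1 + y)
o(M) = -21 (o(M) = -9 - 12 = -21)
b(c) = -1 (b(c) = -½*2 = -1)
o(W(E(2, 5), 2))*b(49) = -21*(-1) = 21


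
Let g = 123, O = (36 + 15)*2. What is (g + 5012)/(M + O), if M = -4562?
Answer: -1027/892 ≈ -1.1513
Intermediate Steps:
O = 102 (O = 51*2 = 102)
(g + 5012)/(M + O) = (123 + 5012)/(-4562 + 102) = 5135/(-4460) = 5135*(-1/4460) = -1027/892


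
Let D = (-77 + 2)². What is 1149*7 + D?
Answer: 13668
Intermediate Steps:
D = 5625 (D = (-75)² = 5625)
1149*7 + D = 1149*7 + 5625 = 8043 + 5625 = 13668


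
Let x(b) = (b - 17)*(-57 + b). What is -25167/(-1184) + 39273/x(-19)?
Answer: 126487/3552 ≈ 35.610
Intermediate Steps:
x(b) = (-57 + b)*(-17 + b) (x(b) = (-17 + b)*(-57 + b) = (-57 + b)*(-17 + b))
-25167/(-1184) + 39273/x(-19) = -25167/(-1184) + 39273/(969 + (-19)² - 74*(-19)) = -25167*(-1/1184) + 39273/(969 + 361 + 1406) = 25167/1184 + 39273/2736 = 25167/1184 + 39273*(1/2736) = 25167/1184 + 689/48 = 126487/3552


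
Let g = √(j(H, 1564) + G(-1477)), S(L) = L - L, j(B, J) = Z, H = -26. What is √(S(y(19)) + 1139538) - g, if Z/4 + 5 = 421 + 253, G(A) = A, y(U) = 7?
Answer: √1139538 - √1199 ≈ 1032.9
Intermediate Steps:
Z = 2676 (Z = -20 + 4*(421 + 253) = -20 + 4*674 = -20 + 2696 = 2676)
j(B, J) = 2676
S(L) = 0
g = √1199 (g = √(2676 - 1477) = √1199 ≈ 34.627)
√(S(y(19)) + 1139538) - g = √(0 + 1139538) - √1199 = √1139538 - √1199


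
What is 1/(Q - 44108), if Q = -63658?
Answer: -1/107766 ≈ -9.2794e-6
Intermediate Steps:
1/(Q - 44108) = 1/(-63658 - 44108) = 1/(-107766) = -1/107766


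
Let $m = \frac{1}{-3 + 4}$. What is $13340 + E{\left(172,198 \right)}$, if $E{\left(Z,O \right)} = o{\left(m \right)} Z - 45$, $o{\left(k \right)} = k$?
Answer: $13467$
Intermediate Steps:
$m = 1$ ($m = 1^{-1} = 1$)
$E{\left(Z,O \right)} = -45 + Z$ ($E{\left(Z,O \right)} = 1 Z - 45 = Z - 45 = -45 + Z$)
$13340 + E{\left(172,198 \right)} = 13340 + \left(-45 + 172\right) = 13340 + 127 = 13467$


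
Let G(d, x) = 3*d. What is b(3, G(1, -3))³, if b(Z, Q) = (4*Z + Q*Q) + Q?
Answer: 13824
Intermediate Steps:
b(Z, Q) = Q + Q² + 4*Z (b(Z, Q) = (4*Z + Q²) + Q = (Q² + 4*Z) + Q = Q + Q² + 4*Z)
b(3, G(1, -3))³ = (3*1 + (3*1)² + 4*3)³ = (3 + 3² + 12)³ = (3 + 9 + 12)³ = 24³ = 13824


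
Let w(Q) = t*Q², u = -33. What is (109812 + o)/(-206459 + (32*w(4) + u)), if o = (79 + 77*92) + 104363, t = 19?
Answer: -110669/98382 ≈ -1.1249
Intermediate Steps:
w(Q) = 19*Q²
o = 111526 (o = (79 + 7084) + 104363 = 7163 + 104363 = 111526)
(109812 + o)/(-206459 + (32*w(4) + u)) = (109812 + 111526)/(-206459 + (32*(19*4²) - 33)) = 221338/(-206459 + (32*(19*16) - 33)) = 221338/(-206459 + (32*304 - 33)) = 221338/(-206459 + (9728 - 33)) = 221338/(-206459 + 9695) = 221338/(-196764) = 221338*(-1/196764) = -110669/98382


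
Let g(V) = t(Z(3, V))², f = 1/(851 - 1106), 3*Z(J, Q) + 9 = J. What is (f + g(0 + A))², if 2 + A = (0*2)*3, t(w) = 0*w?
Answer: 1/65025 ≈ 1.5379e-5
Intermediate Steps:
Z(J, Q) = -3 + J/3
t(w) = 0
A = -2 (A = -2 + (0*2)*3 = -2 + 0*3 = -2 + 0 = -2)
f = -1/255 (f = 1/(-255) = -1/255 ≈ -0.0039216)
g(V) = 0 (g(V) = 0² = 0)
(f + g(0 + A))² = (-1/255 + 0)² = (-1/255)² = 1/65025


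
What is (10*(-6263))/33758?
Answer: -31315/16879 ≈ -1.8553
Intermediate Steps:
(10*(-6263))/33758 = -62630*1/33758 = -31315/16879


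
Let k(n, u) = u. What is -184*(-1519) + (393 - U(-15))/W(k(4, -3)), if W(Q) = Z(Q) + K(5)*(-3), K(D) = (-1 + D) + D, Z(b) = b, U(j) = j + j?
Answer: 2794819/10 ≈ 2.7948e+5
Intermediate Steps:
U(j) = 2*j
K(D) = -1 + 2*D
W(Q) = -27 + Q (W(Q) = Q + (-1 + 2*5)*(-3) = Q + (-1 + 10)*(-3) = Q + 9*(-3) = Q - 27 = -27 + Q)
-184*(-1519) + (393 - U(-15))/W(k(4, -3)) = -184*(-1519) + (393 - 2*(-15))/(-27 - 3) = 279496 + (393 - 1*(-30))/(-30) = 279496 + (393 + 30)*(-1/30) = 279496 + 423*(-1/30) = 279496 - 141/10 = 2794819/10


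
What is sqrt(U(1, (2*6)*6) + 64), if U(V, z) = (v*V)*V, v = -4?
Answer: 2*sqrt(15) ≈ 7.7460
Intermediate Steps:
U(V, z) = -4*V**2 (U(V, z) = (-4*V)*V = -4*V**2)
sqrt(U(1, (2*6)*6) + 64) = sqrt(-4*1**2 + 64) = sqrt(-4*1 + 64) = sqrt(-4 + 64) = sqrt(60) = 2*sqrt(15)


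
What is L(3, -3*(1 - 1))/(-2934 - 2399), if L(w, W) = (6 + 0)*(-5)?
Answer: 30/5333 ≈ 0.0056254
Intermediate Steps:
L(w, W) = -30 (L(w, W) = 6*(-5) = -30)
L(3, -3*(1 - 1))/(-2934 - 2399) = -30/(-2934 - 2399) = -30/(-5333) = -1/5333*(-30) = 30/5333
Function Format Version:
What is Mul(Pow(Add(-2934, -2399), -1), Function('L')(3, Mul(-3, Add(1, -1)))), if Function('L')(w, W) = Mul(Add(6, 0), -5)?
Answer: Rational(30, 5333) ≈ 0.0056254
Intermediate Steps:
Function('L')(w, W) = -30 (Function('L')(w, W) = Mul(6, -5) = -30)
Mul(Pow(Add(-2934, -2399), -1), Function('L')(3, Mul(-3, Add(1, -1)))) = Mul(Pow(Add(-2934, -2399), -1), -30) = Mul(Pow(-5333, -1), -30) = Mul(Rational(-1, 5333), -30) = Rational(30, 5333)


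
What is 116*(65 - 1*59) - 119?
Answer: 577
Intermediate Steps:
116*(65 - 1*59) - 119 = 116*(65 - 59) - 119 = 116*6 - 119 = 696 - 119 = 577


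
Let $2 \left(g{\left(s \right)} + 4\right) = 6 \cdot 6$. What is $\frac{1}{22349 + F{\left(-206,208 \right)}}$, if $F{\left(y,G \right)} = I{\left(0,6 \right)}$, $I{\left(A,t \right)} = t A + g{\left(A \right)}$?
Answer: $\frac{1}{22363} \approx 4.4717 \cdot 10^{-5}$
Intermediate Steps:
$g{\left(s \right)} = 14$ ($g{\left(s \right)} = -4 + \frac{6 \cdot 6}{2} = -4 + \frac{1}{2} \cdot 36 = -4 + 18 = 14$)
$I{\left(A,t \right)} = 14 + A t$ ($I{\left(A,t \right)} = t A + 14 = A t + 14 = 14 + A t$)
$F{\left(y,G \right)} = 14$ ($F{\left(y,G \right)} = 14 + 0 \cdot 6 = 14 + 0 = 14$)
$\frac{1}{22349 + F{\left(-206,208 \right)}} = \frac{1}{22349 + 14} = \frac{1}{22363}$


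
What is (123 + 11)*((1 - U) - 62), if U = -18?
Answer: -5762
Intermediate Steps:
(123 + 11)*((1 - U) - 62) = (123 + 11)*((1 - 1*(-18)) - 62) = 134*((1 + 18) - 62) = 134*(19 - 62) = 134*(-43) = -5762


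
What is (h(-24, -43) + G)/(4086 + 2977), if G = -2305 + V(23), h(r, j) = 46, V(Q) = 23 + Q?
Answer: -2213/7063 ≈ -0.31332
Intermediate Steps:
G = -2259 (G = -2305 + (23 + 23) = -2305 + 46 = -2259)
(h(-24, -43) + G)/(4086 + 2977) = (46 - 2259)/(4086 + 2977) = -2213/7063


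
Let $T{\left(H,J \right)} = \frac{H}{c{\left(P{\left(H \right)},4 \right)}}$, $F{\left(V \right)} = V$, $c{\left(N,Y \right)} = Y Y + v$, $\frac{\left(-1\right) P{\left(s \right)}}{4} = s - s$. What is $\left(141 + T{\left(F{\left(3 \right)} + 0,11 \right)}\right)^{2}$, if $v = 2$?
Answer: $\frac{717409}{36} \approx 19928.0$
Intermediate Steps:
$P{\left(s \right)} = 0$ ($P{\left(s \right)} = - 4 \left(s - s\right) = \left(-4\right) 0 = 0$)
$c{\left(N,Y \right)} = 2 + Y^{2}$ ($c{\left(N,Y \right)} = Y Y + 2 = Y^{2} + 2 = 2 + Y^{2}$)
$T{\left(H,J \right)} = \frac{H}{18}$ ($T{\left(H,J \right)} = \frac{H}{2 + 4^{2}} = \frac{H}{2 + 16} = \frac{H}{18}$)
$\left(141 + T{\left(F{\left(3 \right)} + 0,11 \right)}\right)^{2} = \left(141 + \frac{3 + 0}{18}\right)^{2} = \left(141 + \frac{1}{18} \cdot 3\right)^{2} = \left(141 + \frac{1}{6}\right)^{2} = \left(\frac{847}{6}\right)^{2} = \frac{717409}{36}$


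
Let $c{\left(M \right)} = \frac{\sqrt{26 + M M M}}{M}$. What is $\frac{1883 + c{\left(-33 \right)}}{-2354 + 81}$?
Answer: $- \frac{1883}{2273} + \frac{i \sqrt{35911}}{75009} \approx -0.82842 + 0.0025264 i$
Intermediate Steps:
$c{\left(M \right)} = \frac{\sqrt{26 + M^{3}}}{M}$ ($c{\left(M \right)} = \frac{\sqrt{26 + M^{2} M}}{M} = \frac{\sqrt{26 + M^{3}}}{M}$)
$\frac{1883 + c{\left(-33 \right)}}{-2354 + 81} = \frac{1883 + \frac{\sqrt{26 + \left(-33\right)^{3}}}{-33}}{-2354 + 81} = \frac{1883 - \frac{\sqrt{26 - 35937}}{33}}{-2273} = \left(1883 - \frac{\sqrt{-35911}}{33}\right) \left(- \frac{1}{2273}\right) = \left(1883 - \frac{i \sqrt{35911}}{33}\right) \left(- \frac{1}{2273}\right) = - \frac{1883}{2273} + \frac{i \sqrt{35911}}{75009}$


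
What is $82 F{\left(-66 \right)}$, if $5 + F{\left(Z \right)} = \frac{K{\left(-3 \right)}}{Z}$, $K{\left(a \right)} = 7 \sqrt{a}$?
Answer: $-410 - \frac{287 i \sqrt{3}}{33} \approx -410.0 - 15.064 i$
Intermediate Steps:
$F{\left(Z \right)} = -5 + \frac{7 i \sqrt{3}}{Z}$ ($F{\left(Z \right)} = -5 + \frac{7 \sqrt{-3}}{Z} = -5 + \frac{7 i \sqrt{3}}{Z}$)
$82 F{\left(-66 \right)} = 82 \left(-5 + \frac{7 i \sqrt{3}}{-66}\right) = 82 \left(-5 + 7 i \sqrt{3} \left(- \frac{1}{66}\right)\right) = 82 \left(-5 - \frac{7 i \sqrt{3}}{66}\right) = -410 - \frac{287 i \sqrt{3}}{33}$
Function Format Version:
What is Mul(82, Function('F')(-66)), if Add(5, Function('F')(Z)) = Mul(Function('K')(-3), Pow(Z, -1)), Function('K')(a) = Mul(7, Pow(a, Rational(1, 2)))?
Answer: Add(-410, Mul(Rational(-287, 33), I, Pow(3, Rational(1, 2)))) ≈ Add(-410.00, Mul(-15.064, I))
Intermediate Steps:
Function('F')(Z) = Add(-5, Mul(7, I, Pow(3, Rational(1, 2)), Pow(Z, -1))) (Function('F')(Z) = Add(-5, Mul(Mul(7, Pow(-3, Rational(1, 2))), Pow(Z, -1))) = Add(-5, Mul(Mul(7, Mul(I, Pow(3, Rational(1, 2)))), Pow(Z, -1))) = Add(-5, Mul(Mul(7, I, Pow(3, Rational(1, 2))), Pow(Z, -1))) = Add(-5, Mul(7, I, Pow(3, Rational(1, 2)), Pow(Z, -1))))
Mul(82, Function('F')(-66)) = Mul(82, Add(-5, Mul(7, I, Pow(3, Rational(1, 2)), Pow(-66, -1)))) = Mul(82, Add(-5, Mul(7, I, Pow(3, Rational(1, 2)), Rational(-1, 66)))) = Mul(82, Add(-5, Mul(Rational(-7, 66), I, Pow(3, Rational(1, 2))))) = Add(-410, Mul(Rational(-287, 33), I, Pow(3, Rational(1, 2))))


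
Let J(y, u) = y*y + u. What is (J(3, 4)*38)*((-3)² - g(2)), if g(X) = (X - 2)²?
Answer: 4446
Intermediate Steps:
J(y, u) = u + y² (J(y, u) = y² + u = u + y²)
g(X) = (-2 + X)²
(J(3, 4)*38)*((-3)² - g(2)) = ((4 + 3²)*38)*((-3)² - (-2 + 2)²) = ((4 + 9)*38)*(9 - 1*0²) = (13*38)*(9 - 1*0) = 494*(9 + 0) = 494*9 = 4446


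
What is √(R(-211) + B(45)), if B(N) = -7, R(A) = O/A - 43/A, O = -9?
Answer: 5*I*√12027/211 ≈ 2.5988*I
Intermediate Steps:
R(A) = -52/A (R(A) = -9/A - 43/A = -52/A)
√(R(-211) + B(45)) = √(-52/(-211) - 7) = √(-52*(-1/211) - 7) = √(52/211 - 7) = √(-1425/211) = 5*I*√12027/211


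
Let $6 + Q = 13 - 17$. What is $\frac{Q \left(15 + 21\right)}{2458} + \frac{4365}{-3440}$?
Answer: $- \frac{1196757}{845552} \approx -1.4154$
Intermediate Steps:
$Q = -10$ ($Q = -6 + \left(13 - 17\right) = -6 - 4 = -10$)
$\frac{Q \left(15 + 21\right)}{2458} + \frac{4365}{-3440} = \frac{\left(-10\right) \left(15 + 21\right)}{2458} + \frac{4365}{-3440} = \left(-10\right) 36 \cdot \frac{1}{2458} + 4365 \left(- \frac{1}{3440}\right) = \left(-360\right) \frac{1}{2458} - \frac{873}{688} = - \frac{180}{1229} - \frac{873}{688} = - \frac{1196757}{845552}$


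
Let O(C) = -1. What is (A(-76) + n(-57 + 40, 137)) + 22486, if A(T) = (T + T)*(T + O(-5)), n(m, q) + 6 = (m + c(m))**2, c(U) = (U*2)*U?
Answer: 348905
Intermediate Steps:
c(U) = 2*U**2 (c(U) = (2*U)*U = 2*U**2)
n(m, q) = -6 + (m + 2*m**2)**2
A(T) = 2*T*(-1 + T) (A(T) = (T + T)*(T - 1) = (2*T)*(-1 + T) = 2*T*(-1 + T))
(A(-76) + n(-57 + 40, 137)) + 22486 = (2*(-76)*(-1 - 76) + (-6 + (-57 + 40)**2*(1 + 2*(-57 + 40))**2)) + 22486 = (2*(-76)*(-77) + (-6 + (-17)**2*(1 + 2*(-17))**2)) + 22486 = (11704 + (-6 + 289*(1 - 34)**2)) + 22486 = (11704 + (-6 + 289*(-33)**2)) + 22486 = (11704 + (-6 + 289*1089)) + 22486 = (11704 + (-6 + 314721)) + 22486 = (11704 + 314715) + 22486 = 326419 + 22486 = 348905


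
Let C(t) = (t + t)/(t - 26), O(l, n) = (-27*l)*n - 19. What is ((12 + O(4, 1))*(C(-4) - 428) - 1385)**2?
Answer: 20567288569/9 ≈ 2.2853e+9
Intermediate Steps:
O(l, n) = -19 - 27*l*n (O(l, n) = -27*l*n - 19 = -19 - 27*l*n)
C(t) = 2*t/(-26 + t) (C(t) = (2*t)/(-26 + t) = 2*t/(-26 + t))
((12 + O(4, 1))*(C(-4) - 428) - 1385)**2 = ((12 + (-19 - 27*4*1))*(2*(-4)/(-26 - 4) - 428) - 1385)**2 = ((12 + (-19 - 108))*(2*(-4)/(-30) - 428) - 1385)**2 = ((12 - 127)*(2*(-4)*(-1/30) - 428) - 1385)**2 = (-115*(4/15 - 428) - 1385)**2 = (-115*(-6416/15) - 1385)**2 = (147568/3 - 1385)**2 = (143413/3)**2 = 20567288569/9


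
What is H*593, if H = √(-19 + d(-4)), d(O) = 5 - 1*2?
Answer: 2372*I ≈ 2372.0*I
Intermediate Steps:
d(O) = 3 (d(O) = 5 - 2 = 3)
H = 4*I (H = √(-19 + 3) = √(-16) = 4*I ≈ 4.0*I)
H*593 = (4*I)*593 = 2372*I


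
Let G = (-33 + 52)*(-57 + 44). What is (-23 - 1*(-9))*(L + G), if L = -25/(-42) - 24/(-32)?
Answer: 20635/6 ≈ 3439.2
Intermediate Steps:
G = -247 (G = 19*(-13) = -247)
L = 113/84 (L = -25*(-1/42) - 24*(-1/32) = 25/42 + ¾ = 113/84 ≈ 1.3452)
(-23 - 1*(-9))*(L + G) = (-23 - 1*(-9))*(113/84 - 247) = (-23 + 9)*(-20635/84) = -14*(-20635/84) = 20635/6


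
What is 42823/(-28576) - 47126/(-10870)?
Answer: 440593283/155310560 ≈ 2.8369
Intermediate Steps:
42823/(-28576) - 47126/(-10870) = 42823*(-1/28576) - 47126*(-1/10870) = -42823/28576 + 23563/5435 = 440593283/155310560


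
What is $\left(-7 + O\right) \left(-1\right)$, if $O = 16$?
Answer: $-9$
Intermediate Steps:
$\left(-7 + O\right) \left(-1\right) = \left(-7 + 16\right) \left(-1\right) = 9 \left(-1\right) = -9$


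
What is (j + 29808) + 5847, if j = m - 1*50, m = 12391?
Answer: 47996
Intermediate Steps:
j = 12341 (j = 12391 - 1*50 = 12391 - 50 = 12341)
(j + 29808) + 5847 = (12341 + 29808) + 5847 = 42149 + 5847 = 47996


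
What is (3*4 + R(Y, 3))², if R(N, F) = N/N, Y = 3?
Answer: 169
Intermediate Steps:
R(N, F) = 1
(3*4 + R(Y, 3))² = (3*4 + 1)² = (12 + 1)² = 13² = 169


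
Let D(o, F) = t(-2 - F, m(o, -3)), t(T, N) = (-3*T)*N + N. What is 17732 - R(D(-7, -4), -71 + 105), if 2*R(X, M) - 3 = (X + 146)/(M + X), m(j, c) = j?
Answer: 1223314/69 ≈ 17729.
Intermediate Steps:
t(T, N) = N - 3*N*T (t(T, N) = -3*N*T + N = N - 3*N*T)
D(o, F) = o*(7 + 3*F) (D(o, F) = o*(1 - 3*(-2 - F)) = o*(1 + (6 + 3*F)) = o*(7 + 3*F))
R(X, M) = 3/2 + (146 + X)/(2*(M + X)) (R(X, M) = 3/2 + ((X + 146)/(M + X))/2 = 3/2 + ((146 + X)/(M + X))/2 = 3/2 + (146 + X)/(2*(M + X)))
17732 - R(D(-7, -4), -71 + 105) = 17732 - (73 + 2*(-7*(7 + 3*(-4))) + 3*(-71 + 105)/2)/((-71 + 105) - 7*(7 + 3*(-4))) = 17732 - (73 + 2*(-7*(7 - 12)) + (3/2)*34)/(34 - 7*(7 - 12)) = 17732 - (73 + 2*(-7*(-5)) + 51)/(34 - 7*(-5)) = 17732 - (73 + 2*35 + 51)/(34 + 35) = 17732 - (73 + 70 + 51)/69 = 17732 - 194/69 = 1223314/69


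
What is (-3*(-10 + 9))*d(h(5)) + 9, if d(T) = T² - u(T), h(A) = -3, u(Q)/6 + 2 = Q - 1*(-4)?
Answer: 54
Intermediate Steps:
u(Q) = 12 + 6*Q (u(Q) = -12 + 6*(Q - 1*(-4)) = -12 + 6*(Q + 4) = -12 + 6*(4 + Q) = -12 + (24 + 6*Q) = 12 + 6*Q)
d(T) = -12 + T² - 6*T (d(T) = T² - (12 + 6*T) = T² + (-12 - 6*T) = -12 + T² - 6*T)
(-3*(-10 + 9))*d(h(5)) + 9 = (-3*(-10 + 9))*(-12 + (-3)² - 6*(-3)) + 9 = (-3*(-1))*(-12 + 9 + 18) + 9 = 3*15 + 9 = 45 + 9 = 54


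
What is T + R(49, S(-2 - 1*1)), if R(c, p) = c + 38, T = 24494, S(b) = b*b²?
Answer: 24581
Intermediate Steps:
S(b) = b³
R(c, p) = 38 + c
T + R(49, S(-2 - 1*1)) = 24494 + (38 + 49) = 24494 + 87 = 24581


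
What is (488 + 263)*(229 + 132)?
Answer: 271111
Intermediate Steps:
(488 + 263)*(229 + 132) = 751*361 = 271111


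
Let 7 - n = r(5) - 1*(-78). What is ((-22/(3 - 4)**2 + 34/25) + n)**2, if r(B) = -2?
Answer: 5022081/625 ≈ 8035.3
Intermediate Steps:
n = -69 (n = 7 - (-2 - 1*(-78)) = 7 - (-2 + 78) = 7 - 1*76 = 7 - 76 = -69)
((-22/(3 - 4)**2 + 34/25) + n)**2 = ((-22/(3 - 4)**2 + 34/25) - 69)**2 = ((-22/((-1)**2) + 34*(1/25)) - 69)**2 = ((-22/1 + 34/25) - 69)**2 = ((-22*1 + 34/25) - 69)**2 = ((-22 + 34/25) - 69)**2 = (-516/25 - 69)**2 = (-2241/25)**2 = 5022081/625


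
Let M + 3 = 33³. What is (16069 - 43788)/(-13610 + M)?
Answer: -27719/22324 ≈ -1.2417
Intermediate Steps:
M = 35934 (M = -3 + 33³ = -3 + 35937 = 35934)
(16069 - 43788)/(-13610 + M) = (16069 - 43788)/(-13610 + 35934) = -27719/22324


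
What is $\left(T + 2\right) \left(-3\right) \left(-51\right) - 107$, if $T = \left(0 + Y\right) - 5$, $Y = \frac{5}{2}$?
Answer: $- \frac{367}{2} \approx -183.5$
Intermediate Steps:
$Y = \frac{5}{2}$ ($Y = 5 \cdot \frac{1}{2} = \frac{5}{2} \approx 2.5$)
$T = - \frac{5}{2}$ ($T = \left(0 + \frac{5}{2}\right) - 5 = \frac{5}{2} - 5 = - \frac{5}{2} \approx -2.5$)
$\left(T + 2\right) \left(-3\right) \left(-51\right) - 107 = \left(- \frac{5}{2} + 2\right) \left(-3\right) \left(-51\right) - 107 = \left(- \frac{1}{2}\right) \left(-3\right) \left(-51\right) - 107 = \frac{3}{2} \left(-51\right) - 107 = - \frac{153}{2} - 107 = - \frac{367}{2}$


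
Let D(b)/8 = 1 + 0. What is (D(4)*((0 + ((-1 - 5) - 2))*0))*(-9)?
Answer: 0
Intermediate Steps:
D(b) = 8 (D(b) = 8*(1 + 0) = 8*1 = 8)
(D(4)*((0 + ((-1 - 5) - 2))*0))*(-9) = (8*((0 + ((-1 - 5) - 2))*0))*(-9) = (8*((0 + (-6 - 2))*0))*(-9) = (8*((0 - 8)*0))*(-9) = (8*(-8*0))*(-9) = (8*0)*(-9) = 0*(-9) = 0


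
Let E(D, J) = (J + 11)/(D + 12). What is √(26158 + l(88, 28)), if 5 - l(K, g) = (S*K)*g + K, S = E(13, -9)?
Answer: 63*√163/5 ≈ 160.87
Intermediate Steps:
E(D, J) = (11 + J)/(12 + D)
S = 2/25 (S = (11 - 9)/(12 + 13) = 2/25 ≈ 0.080000)
l(K, g) = 5 - K - 2*K*g/25 (l(K, g) = 5 - ((2*K/25)*g + K) = 5 - (2*K*g/25 + K) = 5 - (K + 2*K*g/25) = 5 + (-K - 2*K*g/25) = 5 - K - 2*K*g/25)
√(26158 + l(88, 28)) = √(26158 + (5 - 1*88 - 2/25*88*28)) = √(26158 + (5 - 88 - 4928/25)) = √(26158 - 7003/25) = √(646947/25) = 63*√163/5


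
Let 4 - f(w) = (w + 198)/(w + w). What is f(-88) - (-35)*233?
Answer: 65277/8 ≈ 8159.6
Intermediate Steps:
f(w) = 4 - (198 + w)/(2*w) (f(w) = 4 - (w + 198)/(w + w) = 4 - (198 + w)/(2*w))
f(-88) - (-35)*233 = (7/2 - 99/(-88)) - (-35)*233 = (7/2 - 99*(-1/88)) - 1*(-8155) = (7/2 + 9/8) + 8155 = 37/8 + 8155 = 65277/8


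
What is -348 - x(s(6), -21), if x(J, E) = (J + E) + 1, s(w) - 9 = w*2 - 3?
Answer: -346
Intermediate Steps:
s(w) = 6 + 2*w (s(w) = 9 + (w*2 - 3) = 9 + (2*w - 3) = 9 + (-3 + 2*w) = 6 + 2*w)
x(J, E) = 1 + E + J (x(J, E) = (E + J) + 1 = 1 + E + J)
-348 - x(s(6), -21) = -348 - (1 - 21 + (6 + 2*6)) = -348 - (1 - 21 + (6 + 12)) = -348 - (1 - 21 + 18) = -348 - 1*(-2) = -348 + 2 = -346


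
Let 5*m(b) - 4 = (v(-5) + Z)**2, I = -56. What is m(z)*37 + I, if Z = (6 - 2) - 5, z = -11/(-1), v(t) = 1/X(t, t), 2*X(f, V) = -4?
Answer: -39/4 ≈ -9.7500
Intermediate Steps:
X(f, V) = -2 (X(f, V) = (1/2)*(-4) = -2)
v(t) = -1/2 (v(t) = 1/(-2) = -1/2)
z = 11 (z = -11*(-1) = 11)
Z = -1 (Z = 4 - 5 = -1)
m(b) = 5/4 (m(b) = 4/5 + (-1/2 - 1)**2/5 = 4/5 + (-3/2)**2/5 = 4/5 + (1/5)*(9/4) = 4/5 + 9/20 = 5/4)
m(z)*37 + I = (5/4)*37 - 56 = 185/4 - 56 = -39/4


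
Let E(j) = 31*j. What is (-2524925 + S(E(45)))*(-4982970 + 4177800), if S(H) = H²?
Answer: 466112913000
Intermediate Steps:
(-2524925 + S(E(45)))*(-4982970 + 4177800) = (-2524925 + (31*45)²)*(-4982970 + 4177800) = (-2524925 + 1395²)*(-805170) = (-2524925 + 1946025)*(-805170) = -578900*(-805170) = 466112913000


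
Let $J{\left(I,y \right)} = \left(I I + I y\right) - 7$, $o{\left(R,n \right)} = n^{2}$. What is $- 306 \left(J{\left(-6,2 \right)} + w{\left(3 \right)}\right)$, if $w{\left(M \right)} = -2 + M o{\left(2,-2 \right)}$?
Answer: $-8262$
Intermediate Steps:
$w{\left(M \right)} = -2 + 4 M$ ($w{\left(M \right)} = -2 + M \left(-2\right)^{2} = -2 + M 4 = -2 + 4 M$)
$J{\left(I,y \right)} = -7 + I^{2} + I y$ ($J{\left(I,y \right)} = \left(I^{2} + I y\right) - 7 = -7 + I^{2} + I y$)
$- 306 \left(J{\left(-6,2 \right)} + w{\left(3 \right)}\right) = - 306 \left(\left(-7 + \left(-6\right)^{2} - 12\right) + \left(-2 + 4 \cdot 3\right)\right) = - 306 \left(\left(-7 + 36 - 12\right) + \left(-2 + 12\right)\right) = - 306 \left(17 + 10\right) = \left(-306\right) 27 = -8262$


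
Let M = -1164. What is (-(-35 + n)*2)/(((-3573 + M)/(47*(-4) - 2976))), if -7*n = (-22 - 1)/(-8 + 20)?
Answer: 659242/14211 ≈ 46.390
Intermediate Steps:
n = 23/84 (n = -(-22 - 1)/(7*(-8 + 20)) = -(-23)/(7*12) = -⅐*(-23/12) = 23/84 ≈ 0.27381)
(-(-35 + n)*2)/(((-3573 + M)/(47*(-4) - 2976))) = (-(-35 + 23/84)*2)/(((-3573 - 1164)/(47*(-4) - 2976))) = (-(-2917)*2/84)/((-4737/(-188 - 2976))) = (-1*(-2917/42))/((-4737/(-3164))) = 2917/(42*((-4737*(-1/3164)))) = 2917/(42*(4737/3164)) = (2917/42)*(3164/4737) = 659242/14211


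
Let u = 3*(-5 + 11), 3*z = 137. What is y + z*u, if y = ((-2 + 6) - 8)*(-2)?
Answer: 830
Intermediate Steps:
z = 137/3 (z = (1/3)*137 = 137/3 ≈ 45.667)
y = 8 (y = (4 - 8)*(-2) = -4*(-2) = 8)
u = 18 (u = 3*6 = 18)
y + z*u = 8 + (137/3)*18 = 8 + 822 = 830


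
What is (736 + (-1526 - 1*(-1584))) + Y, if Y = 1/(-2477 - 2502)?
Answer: 3953325/4979 ≈ 794.00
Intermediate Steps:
Y = -1/4979 (Y = 1/(-4979) = -1/4979 ≈ -0.00020084)
(736 + (-1526 - 1*(-1584))) + Y = (736 + (-1526 - 1*(-1584))) - 1/4979 = (736 + (-1526 + 1584)) - 1/4979 = (736 + 58) - 1/4979 = 794 - 1/4979 = 3953325/4979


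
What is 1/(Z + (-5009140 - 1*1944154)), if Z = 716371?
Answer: -1/6236923 ≈ -1.6034e-7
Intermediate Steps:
1/(Z + (-5009140 - 1*1944154)) = 1/(716371 + (-5009140 - 1*1944154)) = 1/(716371 + (-5009140 - 1944154)) = 1/(716371 - 6953294) = 1/(-6236923) = -1/6236923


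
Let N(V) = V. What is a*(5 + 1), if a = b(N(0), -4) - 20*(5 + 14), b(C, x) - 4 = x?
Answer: -2280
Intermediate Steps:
b(C, x) = 4 + x
a = -380 (a = (4 - 4) - 20*(5 + 14) = 0 - 20*19 = 0 - 380 = -380)
a*(5 + 1) = -380*(5 + 1) = -380*6 = -2280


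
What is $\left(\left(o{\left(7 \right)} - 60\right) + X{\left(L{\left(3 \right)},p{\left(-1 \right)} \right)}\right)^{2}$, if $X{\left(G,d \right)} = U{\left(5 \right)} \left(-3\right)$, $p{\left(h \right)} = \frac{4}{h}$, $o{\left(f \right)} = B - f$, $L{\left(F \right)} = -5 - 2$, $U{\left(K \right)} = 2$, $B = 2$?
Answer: $5041$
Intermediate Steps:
$L{\left(F \right)} = -7$
$o{\left(f \right)} = 2 - f$
$X{\left(G,d \right)} = -6$ ($X{\left(G,d \right)} = 2 \left(-3\right) = -6$)
$\left(\left(o{\left(7 \right)} - 60\right) + X{\left(L{\left(3 \right)},p{\left(-1 \right)} \right)}\right)^{2} = \left(\left(\left(2 - 7\right) - 60\right) - 6\right)^{2} = \left(\left(-5 - 60\right) - 6\right)^{2} = \left(-65 - 6\right)^{2} = \left(-71\right)^{2} = 5041$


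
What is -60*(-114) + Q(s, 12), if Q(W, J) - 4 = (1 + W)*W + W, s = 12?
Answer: 7012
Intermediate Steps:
Q(W, J) = 4 + W + W*(1 + W) (Q(W, J) = 4 + ((1 + W)*W + W) = 4 + (W*(1 + W) + W) = 4 + (W + W*(1 + W)) = 4 + W + W*(1 + W))
-60*(-114) + Q(s, 12) = -60*(-114) + (4 + 12² + 2*12) = 6840 + (4 + 144 + 24) = 6840 + 172 = 7012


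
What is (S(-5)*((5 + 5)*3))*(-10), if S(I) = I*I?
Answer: -7500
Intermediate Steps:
S(I) = I**2
(S(-5)*((5 + 5)*3))*(-10) = ((-5)**2*((5 + 5)*3))*(-10) = (25*(10*3))*(-10) = (25*30)*(-10) = 750*(-10) = -7500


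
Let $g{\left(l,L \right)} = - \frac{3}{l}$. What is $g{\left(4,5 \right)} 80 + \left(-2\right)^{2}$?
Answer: $-56$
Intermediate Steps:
$g{\left(4,5 \right)} 80 + \left(-2\right)^{2} = - \frac{3}{4} \cdot 80 + \left(-2\right)^{2} = \left(-3\right) \frac{1}{4} \cdot 80 + 4 = \left(- \frac{3}{4}\right) 80 + 4 = -60 + 4 = -56$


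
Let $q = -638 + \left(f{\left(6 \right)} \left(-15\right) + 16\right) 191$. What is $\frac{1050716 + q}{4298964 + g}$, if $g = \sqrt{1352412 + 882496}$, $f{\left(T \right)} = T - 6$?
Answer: $\frac{1131846288294}{4620272309597} - \frac{526567 \sqrt{558727}}{4620272309597} \approx 0.24489$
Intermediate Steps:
$f{\left(T \right)} = -6 + T$ ($f{\left(T \right)} = T - 6 = -6 + T$)
$q = 2418$ ($q = -638 + \left(\left(-6 + 6\right) \left(-15\right) + 16\right) 191 = -638 + \left(0 \left(-15\right) + 16\right) 191 = -638 + \left(0 + 16\right) 191 = -638 + 16 \cdot 191 = -638 + 3056 = 2418$)
$g = 2 \sqrt{558727}$ ($g = \sqrt{2234908} = 2 \sqrt{558727} \approx 1495.0$)
$\frac{1050716 + q}{4298964 + g} = \frac{1050716 + 2418}{4298964 + 2 \sqrt{558727}} = \frac{1053134}{4298964 + 2 \sqrt{558727}}$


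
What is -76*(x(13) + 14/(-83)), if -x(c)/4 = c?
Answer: 329080/83 ≈ 3964.8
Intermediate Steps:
x(c) = -4*c
-76*(x(13) + 14/(-83)) = -76*(-4*13 + 14/(-83)) = -76*(-52 + 14*(-1/83)) = -76*(-52 - 14/83) = -76*(-4330/83) = 329080/83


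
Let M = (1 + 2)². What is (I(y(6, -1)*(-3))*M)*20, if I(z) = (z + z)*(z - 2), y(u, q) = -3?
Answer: 22680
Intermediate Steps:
M = 9 (M = 3² = 9)
I(z) = 2*z*(-2 + z) (I(z) = (2*z)*(-2 + z) = 2*z*(-2 + z))
(I(y(6, -1)*(-3))*M)*20 = ((2*(-3*(-3))*(-2 - 3*(-3)))*9)*20 = ((2*9*(-2 + 9))*9)*20 = ((2*9*7)*9)*20 = (126*9)*20 = 1134*20 = 22680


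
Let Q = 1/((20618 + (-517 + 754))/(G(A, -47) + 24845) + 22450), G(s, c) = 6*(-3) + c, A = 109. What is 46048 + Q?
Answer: 5123593856764/111266371 ≈ 46048.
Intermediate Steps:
G(s, c) = -18 + c
Q = 4956/111266371 (Q = 1/((20618 + (-517 + 754))/((-18 - 47) + 24845) + 22450) = 1/((20618 + 237)/(-65 + 24845) + 22450) = 1/(20855/24780 + 22450) = 1/(20855*(1/24780) + 22450) = 1/(4171/4956 + 22450) = 1/(111266371/4956) = 4956/111266371 ≈ 4.4542e-5)
46048 + Q = 46048 + 4956/111266371 = 5123593856764/111266371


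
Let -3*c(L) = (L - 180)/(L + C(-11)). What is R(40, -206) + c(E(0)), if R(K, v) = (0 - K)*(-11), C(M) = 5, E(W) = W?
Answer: 452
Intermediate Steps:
R(K, v) = 11*K (R(K, v) = -K*(-11) = 11*K)
c(L) = -(-180 + L)/(3*(5 + L)) (c(L) = -(L - 180)/(3*(L + 5)) = -(-180 + L)/(3*(5 + L)))
R(40, -206) + c(E(0)) = 11*40 + (180 - 1*0)/(3*(5 + 0)) = 440 + (⅓)*(180 + 0)/5 = 440 + (⅓)*(⅕)*180 = 440 + 12 = 452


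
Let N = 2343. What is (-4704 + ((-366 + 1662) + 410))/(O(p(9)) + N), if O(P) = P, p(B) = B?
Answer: -1499/1176 ≈ -1.2747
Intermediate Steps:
(-4704 + ((-366 + 1662) + 410))/(O(p(9)) + N) = (-4704 + ((-366 + 1662) + 410))/(9 + 2343) = (-4704 + (1296 + 410))/2352 = (-4704 + 1706)*(1/2352) = -2998*1/2352 = -1499/1176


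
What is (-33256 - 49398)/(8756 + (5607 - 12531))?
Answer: -41327/916 ≈ -45.117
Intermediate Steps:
(-33256 - 49398)/(8756 + (5607 - 12531)) = -82654/(8756 - 6924) = -82654/1832 = -82654*1/1832 = -41327/916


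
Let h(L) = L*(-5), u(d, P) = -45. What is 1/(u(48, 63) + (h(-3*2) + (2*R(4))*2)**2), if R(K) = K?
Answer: 1/2071 ≈ 0.00048286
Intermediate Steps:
h(L) = -5*L
1/(u(48, 63) + (h(-3*2) + (2*R(4))*2)**2) = 1/(-45 + (-(-15)*2 + (2*4)*2)**2) = 1/(-45 + (-5*(-6) + 8*2)**2) = 1/(-45 + (30 + 16)**2) = 1/(-45 + 46**2) = 1/(-45 + 2116) = 1/2071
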